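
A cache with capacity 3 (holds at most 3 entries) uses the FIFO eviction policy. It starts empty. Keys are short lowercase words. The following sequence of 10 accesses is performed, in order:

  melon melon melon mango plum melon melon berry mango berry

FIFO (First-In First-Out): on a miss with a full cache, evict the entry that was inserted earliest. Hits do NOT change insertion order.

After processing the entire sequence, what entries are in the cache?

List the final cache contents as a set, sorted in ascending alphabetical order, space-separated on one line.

FIFO simulation (capacity=3):
  1. access melon: MISS. Cache (old->new): [melon]
  2. access melon: HIT. Cache (old->new): [melon]
  3. access melon: HIT. Cache (old->new): [melon]
  4. access mango: MISS. Cache (old->new): [melon mango]
  5. access plum: MISS. Cache (old->new): [melon mango plum]
  6. access melon: HIT. Cache (old->new): [melon mango plum]
  7. access melon: HIT. Cache (old->new): [melon mango plum]
  8. access berry: MISS, evict melon. Cache (old->new): [mango plum berry]
  9. access mango: HIT. Cache (old->new): [mango plum berry]
  10. access berry: HIT. Cache (old->new): [mango plum berry]
Total: 6 hits, 4 misses, 1 evictions

Answer: berry mango plum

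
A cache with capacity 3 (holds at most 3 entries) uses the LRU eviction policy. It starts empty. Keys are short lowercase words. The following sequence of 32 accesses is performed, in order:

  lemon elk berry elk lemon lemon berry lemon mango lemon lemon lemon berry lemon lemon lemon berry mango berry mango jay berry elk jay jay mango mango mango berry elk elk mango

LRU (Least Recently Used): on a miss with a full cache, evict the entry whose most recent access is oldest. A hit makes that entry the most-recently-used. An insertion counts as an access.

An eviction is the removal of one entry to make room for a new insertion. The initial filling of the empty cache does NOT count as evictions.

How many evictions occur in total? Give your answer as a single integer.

Answer: 6

Derivation:
LRU simulation (capacity=3):
  1. access lemon: MISS. Cache (LRU->MRU): [lemon]
  2. access elk: MISS. Cache (LRU->MRU): [lemon elk]
  3. access berry: MISS. Cache (LRU->MRU): [lemon elk berry]
  4. access elk: HIT. Cache (LRU->MRU): [lemon berry elk]
  5. access lemon: HIT. Cache (LRU->MRU): [berry elk lemon]
  6. access lemon: HIT. Cache (LRU->MRU): [berry elk lemon]
  7. access berry: HIT. Cache (LRU->MRU): [elk lemon berry]
  8. access lemon: HIT. Cache (LRU->MRU): [elk berry lemon]
  9. access mango: MISS, evict elk. Cache (LRU->MRU): [berry lemon mango]
  10. access lemon: HIT. Cache (LRU->MRU): [berry mango lemon]
  11. access lemon: HIT. Cache (LRU->MRU): [berry mango lemon]
  12. access lemon: HIT. Cache (LRU->MRU): [berry mango lemon]
  13. access berry: HIT. Cache (LRU->MRU): [mango lemon berry]
  14. access lemon: HIT. Cache (LRU->MRU): [mango berry lemon]
  15. access lemon: HIT. Cache (LRU->MRU): [mango berry lemon]
  16. access lemon: HIT. Cache (LRU->MRU): [mango berry lemon]
  17. access berry: HIT. Cache (LRU->MRU): [mango lemon berry]
  18. access mango: HIT. Cache (LRU->MRU): [lemon berry mango]
  19. access berry: HIT. Cache (LRU->MRU): [lemon mango berry]
  20. access mango: HIT. Cache (LRU->MRU): [lemon berry mango]
  21. access jay: MISS, evict lemon. Cache (LRU->MRU): [berry mango jay]
  22. access berry: HIT. Cache (LRU->MRU): [mango jay berry]
  23. access elk: MISS, evict mango. Cache (LRU->MRU): [jay berry elk]
  24. access jay: HIT. Cache (LRU->MRU): [berry elk jay]
  25. access jay: HIT. Cache (LRU->MRU): [berry elk jay]
  26. access mango: MISS, evict berry. Cache (LRU->MRU): [elk jay mango]
  27. access mango: HIT. Cache (LRU->MRU): [elk jay mango]
  28. access mango: HIT. Cache (LRU->MRU): [elk jay mango]
  29. access berry: MISS, evict elk. Cache (LRU->MRU): [jay mango berry]
  30. access elk: MISS, evict jay. Cache (LRU->MRU): [mango berry elk]
  31. access elk: HIT. Cache (LRU->MRU): [mango berry elk]
  32. access mango: HIT. Cache (LRU->MRU): [berry elk mango]
Total: 23 hits, 9 misses, 6 evictions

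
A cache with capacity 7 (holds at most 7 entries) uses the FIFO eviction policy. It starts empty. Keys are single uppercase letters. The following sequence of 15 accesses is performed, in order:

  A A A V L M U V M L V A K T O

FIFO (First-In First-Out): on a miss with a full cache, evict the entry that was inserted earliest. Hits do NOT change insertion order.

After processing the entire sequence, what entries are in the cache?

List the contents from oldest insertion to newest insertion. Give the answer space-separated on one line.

Answer: V L M U K T O

Derivation:
FIFO simulation (capacity=7):
  1. access A: MISS. Cache (old->new): [A]
  2. access A: HIT. Cache (old->new): [A]
  3. access A: HIT. Cache (old->new): [A]
  4. access V: MISS. Cache (old->new): [A V]
  5. access L: MISS. Cache (old->new): [A V L]
  6. access M: MISS. Cache (old->new): [A V L M]
  7. access U: MISS. Cache (old->new): [A V L M U]
  8. access V: HIT. Cache (old->new): [A V L M U]
  9. access M: HIT. Cache (old->new): [A V L M U]
  10. access L: HIT. Cache (old->new): [A V L M U]
  11. access V: HIT. Cache (old->new): [A V L M U]
  12. access A: HIT. Cache (old->new): [A V L M U]
  13. access K: MISS. Cache (old->new): [A V L M U K]
  14. access T: MISS. Cache (old->new): [A V L M U K T]
  15. access O: MISS, evict A. Cache (old->new): [V L M U K T O]
Total: 7 hits, 8 misses, 1 evictions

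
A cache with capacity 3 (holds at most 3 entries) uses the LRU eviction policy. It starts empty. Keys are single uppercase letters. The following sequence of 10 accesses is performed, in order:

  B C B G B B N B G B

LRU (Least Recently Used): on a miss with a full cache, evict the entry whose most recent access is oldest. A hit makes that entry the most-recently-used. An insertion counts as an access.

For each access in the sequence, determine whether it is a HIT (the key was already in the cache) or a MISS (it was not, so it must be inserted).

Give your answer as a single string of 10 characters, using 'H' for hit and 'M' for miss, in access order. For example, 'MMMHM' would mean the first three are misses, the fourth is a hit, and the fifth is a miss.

Answer: MMHMHHMHHH

Derivation:
LRU simulation (capacity=3):
  1. access B: MISS. Cache (LRU->MRU): [B]
  2. access C: MISS. Cache (LRU->MRU): [B C]
  3. access B: HIT. Cache (LRU->MRU): [C B]
  4. access G: MISS. Cache (LRU->MRU): [C B G]
  5. access B: HIT. Cache (LRU->MRU): [C G B]
  6. access B: HIT. Cache (LRU->MRU): [C G B]
  7. access N: MISS, evict C. Cache (LRU->MRU): [G B N]
  8. access B: HIT. Cache (LRU->MRU): [G N B]
  9. access G: HIT. Cache (LRU->MRU): [N B G]
  10. access B: HIT. Cache (LRU->MRU): [N G B]
Total: 6 hits, 4 misses, 1 evictions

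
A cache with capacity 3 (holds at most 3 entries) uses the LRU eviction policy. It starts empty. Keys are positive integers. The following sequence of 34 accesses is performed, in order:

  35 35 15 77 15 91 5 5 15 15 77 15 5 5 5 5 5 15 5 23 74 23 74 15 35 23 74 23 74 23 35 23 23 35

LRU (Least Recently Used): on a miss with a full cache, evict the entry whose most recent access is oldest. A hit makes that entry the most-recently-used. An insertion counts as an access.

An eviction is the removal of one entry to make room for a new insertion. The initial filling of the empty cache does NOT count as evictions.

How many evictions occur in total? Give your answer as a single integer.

Answer: 9

Derivation:
LRU simulation (capacity=3):
  1. access 35: MISS. Cache (LRU->MRU): [35]
  2. access 35: HIT. Cache (LRU->MRU): [35]
  3. access 15: MISS. Cache (LRU->MRU): [35 15]
  4. access 77: MISS. Cache (LRU->MRU): [35 15 77]
  5. access 15: HIT. Cache (LRU->MRU): [35 77 15]
  6. access 91: MISS, evict 35. Cache (LRU->MRU): [77 15 91]
  7. access 5: MISS, evict 77. Cache (LRU->MRU): [15 91 5]
  8. access 5: HIT. Cache (LRU->MRU): [15 91 5]
  9. access 15: HIT. Cache (LRU->MRU): [91 5 15]
  10. access 15: HIT. Cache (LRU->MRU): [91 5 15]
  11. access 77: MISS, evict 91. Cache (LRU->MRU): [5 15 77]
  12. access 15: HIT. Cache (LRU->MRU): [5 77 15]
  13. access 5: HIT. Cache (LRU->MRU): [77 15 5]
  14. access 5: HIT. Cache (LRU->MRU): [77 15 5]
  15. access 5: HIT. Cache (LRU->MRU): [77 15 5]
  16. access 5: HIT. Cache (LRU->MRU): [77 15 5]
  17. access 5: HIT. Cache (LRU->MRU): [77 15 5]
  18. access 15: HIT. Cache (LRU->MRU): [77 5 15]
  19. access 5: HIT. Cache (LRU->MRU): [77 15 5]
  20. access 23: MISS, evict 77. Cache (LRU->MRU): [15 5 23]
  21. access 74: MISS, evict 15. Cache (LRU->MRU): [5 23 74]
  22. access 23: HIT. Cache (LRU->MRU): [5 74 23]
  23. access 74: HIT. Cache (LRU->MRU): [5 23 74]
  24. access 15: MISS, evict 5. Cache (LRU->MRU): [23 74 15]
  25. access 35: MISS, evict 23. Cache (LRU->MRU): [74 15 35]
  26. access 23: MISS, evict 74. Cache (LRU->MRU): [15 35 23]
  27. access 74: MISS, evict 15. Cache (LRU->MRU): [35 23 74]
  28. access 23: HIT. Cache (LRU->MRU): [35 74 23]
  29. access 74: HIT. Cache (LRU->MRU): [35 23 74]
  30. access 23: HIT. Cache (LRU->MRU): [35 74 23]
  31. access 35: HIT. Cache (LRU->MRU): [74 23 35]
  32. access 23: HIT. Cache (LRU->MRU): [74 35 23]
  33. access 23: HIT. Cache (LRU->MRU): [74 35 23]
  34. access 35: HIT. Cache (LRU->MRU): [74 23 35]
Total: 22 hits, 12 misses, 9 evictions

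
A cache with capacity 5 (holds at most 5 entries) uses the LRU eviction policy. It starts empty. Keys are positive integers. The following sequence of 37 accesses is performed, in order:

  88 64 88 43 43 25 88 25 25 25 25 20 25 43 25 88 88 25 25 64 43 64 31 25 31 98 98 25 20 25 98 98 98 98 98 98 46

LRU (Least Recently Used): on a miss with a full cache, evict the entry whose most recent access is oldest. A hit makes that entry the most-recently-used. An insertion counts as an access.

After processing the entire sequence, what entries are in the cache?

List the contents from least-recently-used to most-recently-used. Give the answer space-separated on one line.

LRU simulation (capacity=5):
  1. access 88: MISS. Cache (LRU->MRU): [88]
  2. access 64: MISS. Cache (LRU->MRU): [88 64]
  3. access 88: HIT. Cache (LRU->MRU): [64 88]
  4. access 43: MISS. Cache (LRU->MRU): [64 88 43]
  5. access 43: HIT. Cache (LRU->MRU): [64 88 43]
  6. access 25: MISS. Cache (LRU->MRU): [64 88 43 25]
  7. access 88: HIT. Cache (LRU->MRU): [64 43 25 88]
  8. access 25: HIT. Cache (LRU->MRU): [64 43 88 25]
  9. access 25: HIT. Cache (LRU->MRU): [64 43 88 25]
  10. access 25: HIT. Cache (LRU->MRU): [64 43 88 25]
  11. access 25: HIT. Cache (LRU->MRU): [64 43 88 25]
  12. access 20: MISS. Cache (LRU->MRU): [64 43 88 25 20]
  13. access 25: HIT. Cache (LRU->MRU): [64 43 88 20 25]
  14. access 43: HIT. Cache (LRU->MRU): [64 88 20 25 43]
  15. access 25: HIT. Cache (LRU->MRU): [64 88 20 43 25]
  16. access 88: HIT. Cache (LRU->MRU): [64 20 43 25 88]
  17. access 88: HIT. Cache (LRU->MRU): [64 20 43 25 88]
  18. access 25: HIT. Cache (LRU->MRU): [64 20 43 88 25]
  19. access 25: HIT. Cache (LRU->MRU): [64 20 43 88 25]
  20. access 64: HIT. Cache (LRU->MRU): [20 43 88 25 64]
  21. access 43: HIT. Cache (LRU->MRU): [20 88 25 64 43]
  22. access 64: HIT. Cache (LRU->MRU): [20 88 25 43 64]
  23. access 31: MISS, evict 20. Cache (LRU->MRU): [88 25 43 64 31]
  24. access 25: HIT. Cache (LRU->MRU): [88 43 64 31 25]
  25. access 31: HIT. Cache (LRU->MRU): [88 43 64 25 31]
  26. access 98: MISS, evict 88. Cache (LRU->MRU): [43 64 25 31 98]
  27. access 98: HIT. Cache (LRU->MRU): [43 64 25 31 98]
  28. access 25: HIT. Cache (LRU->MRU): [43 64 31 98 25]
  29. access 20: MISS, evict 43. Cache (LRU->MRU): [64 31 98 25 20]
  30. access 25: HIT. Cache (LRU->MRU): [64 31 98 20 25]
  31. access 98: HIT. Cache (LRU->MRU): [64 31 20 25 98]
  32. access 98: HIT. Cache (LRU->MRU): [64 31 20 25 98]
  33. access 98: HIT. Cache (LRU->MRU): [64 31 20 25 98]
  34. access 98: HIT. Cache (LRU->MRU): [64 31 20 25 98]
  35. access 98: HIT. Cache (LRU->MRU): [64 31 20 25 98]
  36. access 98: HIT. Cache (LRU->MRU): [64 31 20 25 98]
  37. access 46: MISS, evict 64. Cache (LRU->MRU): [31 20 25 98 46]
Total: 28 hits, 9 misses, 4 evictions

Answer: 31 20 25 98 46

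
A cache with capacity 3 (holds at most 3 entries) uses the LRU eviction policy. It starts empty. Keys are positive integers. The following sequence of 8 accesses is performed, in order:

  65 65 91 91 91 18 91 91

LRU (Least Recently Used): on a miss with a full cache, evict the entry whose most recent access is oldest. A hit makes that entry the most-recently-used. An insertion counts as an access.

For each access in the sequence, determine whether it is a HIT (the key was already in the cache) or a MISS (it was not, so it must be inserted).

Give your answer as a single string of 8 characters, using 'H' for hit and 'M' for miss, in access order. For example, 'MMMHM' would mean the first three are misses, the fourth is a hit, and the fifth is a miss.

LRU simulation (capacity=3):
  1. access 65: MISS. Cache (LRU->MRU): [65]
  2. access 65: HIT. Cache (LRU->MRU): [65]
  3. access 91: MISS. Cache (LRU->MRU): [65 91]
  4. access 91: HIT. Cache (LRU->MRU): [65 91]
  5. access 91: HIT. Cache (LRU->MRU): [65 91]
  6. access 18: MISS. Cache (LRU->MRU): [65 91 18]
  7. access 91: HIT. Cache (LRU->MRU): [65 18 91]
  8. access 91: HIT. Cache (LRU->MRU): [65 18 91]
Total: 5 hits, 3 misses, 0 evictions

Answer: MHMHHMHH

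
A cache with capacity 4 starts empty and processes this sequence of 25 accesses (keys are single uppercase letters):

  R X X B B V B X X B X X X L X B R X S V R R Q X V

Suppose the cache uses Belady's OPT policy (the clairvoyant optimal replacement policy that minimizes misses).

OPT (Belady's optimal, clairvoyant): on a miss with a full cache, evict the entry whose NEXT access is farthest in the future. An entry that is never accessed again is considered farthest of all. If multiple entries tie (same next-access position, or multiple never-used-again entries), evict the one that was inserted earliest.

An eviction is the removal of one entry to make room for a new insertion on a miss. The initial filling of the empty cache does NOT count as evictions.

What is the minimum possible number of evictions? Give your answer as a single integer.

OPT (Belady) simulation (capacity=4):
  1. access R: MISS. Cache: [R]
  2. access X: MISS. Cache: [R X]
  3. access X: HIT. Next use of X: step 8. Cache: [R X]
  4. access B: MISS. Cache: [R X B]
  5. access B: HIT. Next use of B: step 7. Cache: [R X B]
  6. access V: MISS. Cache: [R X B V]
  7. access B: HIT. Next use of B: step 10. Cache: [R X B V]
  8. access X: HIT. Next use of X: step 9. Cache: [R X B V]
  9. access X: HIT. Next use of X: step 11. Cache: [R X B V]
  10. access B: HIT. Next use of B: step 16. Cache: [R X B V]
  11. access X: HIT. Next use of X: step 12. Cache: [R X B V]
  12. access X: HIT. Next use of X: step 13. Cache: [R X B V]
  13. access X: HIT. Next use of X: step 15. Cache: [R X B V]
  14. access L: MISS, evict V (next use: step 20). Cache: [R X B L]
  15. access X: HIT. Next use of X: step 18. Cache: [R X B L]
  16. access B: HIT. Next use of B: never. Cache: [R X B L]
  17. access R: HIT. Next use of R: step 21. Cache: [R X B L]
  18. access X: HIT. Next use of X: step 24. Cache: [R X B L]
  19. access S: MISS, evict B (next use: never). Cache: [R X L S]
  20. access V: MISS, evict L (next use: never). Cache: [R X S V]
  21. access R: HIT. Next use of R: step 22. Cache: [R X S V]
  22. access R: HIT. Next use of R: never. Cache: [R X S V]
  23. access Q: MISS, evict R (next use: never). Cache: [X S V Q]
  24. access X: HIT. Next use of X: never. Cache: [X S V Q]
  25. access V: HIT. Next use of V: never. Cache: [X S V Q]
Total: 17 hits, 8 misses, 4 evictions

Answer: 4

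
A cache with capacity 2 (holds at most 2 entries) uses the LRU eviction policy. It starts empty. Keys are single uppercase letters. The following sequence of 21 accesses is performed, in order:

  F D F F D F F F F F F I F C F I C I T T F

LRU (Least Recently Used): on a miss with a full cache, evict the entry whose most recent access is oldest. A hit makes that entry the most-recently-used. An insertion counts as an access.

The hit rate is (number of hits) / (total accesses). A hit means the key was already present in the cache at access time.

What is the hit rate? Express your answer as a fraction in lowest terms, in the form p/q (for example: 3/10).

LRU simulation (capacity=2):
  1. access F: MISS. Cache (LRU->MRU): [F]
  2. access D: MISS. Cache (LRU->MRU): [F D]
  3. access F: HIT. Cache (LRU->MRU): [D F]
  4. access F: HIT. Cache (LRU->MRU): [D F]
  5. access D: HIT. Cache (LRU->MRU): [F D]
  6. access F: HIT. Cache (LRU->MRU): [D F]
  7. access F: HIT. Cache (LRU->MRU): [D F]
  8. access F: HIT. Cache (LRU->MRU): [D F]
  9. access F: HIT. Cache (LRU->MRU): [D F]
  10. access F: HIT. Cache (LRU->MRU): [D F]
  11. access F: HIT. Cache (LRU->MRU): [D F]
  12. access I: MISS, evict D. Cache (LRU->MRU): [F I]
  13. access F: HIT. Cache (LRU->MRU): [I F]
  14. access C: MISS, evict I. Cache (LRU->MRU): [F C]
  15. access F: HIT. Cache (LRU->MRU): [C F]
  16. access I: MISS, evict C. Cache (LRU->MRU): [F I]
  17. access C: MISS, evict F. Cache (LRU->MRU): [I C]
  18. access I: HIT. Cache (LRU->MRU): [C I]
  19. access T: MISS, evict C. Cache (LRU->MRU): [I T]
  20. access T: HIT. Cache (LRU->MRU): [I T]
  21. access F: MISS, evict I. Cache (LRU->MRU): [T F]
Total: 13 hits, 8 misses, 6 evictions

Hit rate = 13/21

Answer: 13/21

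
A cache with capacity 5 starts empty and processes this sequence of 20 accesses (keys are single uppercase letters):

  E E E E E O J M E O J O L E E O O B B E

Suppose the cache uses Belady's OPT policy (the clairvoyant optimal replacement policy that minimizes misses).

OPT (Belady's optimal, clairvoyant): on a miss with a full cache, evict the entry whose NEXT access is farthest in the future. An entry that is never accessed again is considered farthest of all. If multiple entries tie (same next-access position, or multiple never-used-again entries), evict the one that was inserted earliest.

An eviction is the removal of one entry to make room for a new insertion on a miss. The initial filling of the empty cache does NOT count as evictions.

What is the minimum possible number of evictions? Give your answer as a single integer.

Answer: 1

Derivation:
OPT (Belady) simulation (capacity=5):
  1. access E: MISS. Cache: [E]
  2. access E: HIT. Next use of E: step 3. Cache: [E]
  3. access E: HIT. Next use of E: step 4. Cache: [E]
  4. access E: HIT. Next use of E: step 5. Cache: [E]
  5. access E: HIT. Next use of E: step 9. Cache: [E]
  6. access O: MISS. Cache: [E O]
  7. access J: MISS. Cache: [E O J]
  8. access M: MISS. Cache: [E O J M]
  9. access E: HIT. Next use of E: step 14. Cache: [E O J M]
  10. access O: HIT. Next use of O: step 12. Cache: [E O J M]
  11. access J: HIT. Next use of J: never. Cache: [E O J M]
  12. access O: HIT. Next use of O: step 16. Cache: [E O J M]
  13. access L: MISS. Cache: [E O J M L]
  14. access E: HIT. Next use of E: step 15. Cache: [E O J M L]
  15. access E: HIT. Next use of E: step 20. Cache: [E O J M L]
  16. access O: HIT. Next use of O: step 17. Cache: [E O J M L]
  17. access O: HIT. Next use of O: never. Cache: [E O J M L]
  18. access B: MISS, evict O (next use: never). Cache: [E J M L B]
  19. access B: HIT. Next use of B: never. Cache: [E J M L B]
  20. access E: HIT. Next use of E: never. Cache: [E J M L B]
Total: 14 hits, 6 misses, 1 evictions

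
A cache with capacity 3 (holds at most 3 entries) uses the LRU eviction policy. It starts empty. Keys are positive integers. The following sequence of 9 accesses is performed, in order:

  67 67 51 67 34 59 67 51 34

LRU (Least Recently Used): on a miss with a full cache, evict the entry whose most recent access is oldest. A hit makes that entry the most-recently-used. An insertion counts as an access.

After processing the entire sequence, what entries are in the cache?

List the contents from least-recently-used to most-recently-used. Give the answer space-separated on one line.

LRU simulation (capacity=3):
  1. access 67: MISS. Cache (LRU->MRU): [67]
  2. access 67: HIT. Cache (LRU->MRU): [67]
  3. access 51: MISS. Cache (LRU->MRU): [67 51]
  4. access 67: HIT. Cache (LRU->MRU): [51 67]
  5. access 34: MISS. Cache (LRU->MRU): [51 67 34]
  6. access 59: MISS, evict 51. Cache (LRU->MRU): [67 34 59]
  7. access 67: HIT. Cache (LRU->MRU): [34 59 67]
  8. access 51: MISS, evict 34. Cache (LRU->MRU): [59 67 51]
  9. access 34: MISS, evict 59. Cache (LRU->MRU): [67 51 34]
Total: 3 hits, 6 misses, 3 evictions

Answer: 67 51 34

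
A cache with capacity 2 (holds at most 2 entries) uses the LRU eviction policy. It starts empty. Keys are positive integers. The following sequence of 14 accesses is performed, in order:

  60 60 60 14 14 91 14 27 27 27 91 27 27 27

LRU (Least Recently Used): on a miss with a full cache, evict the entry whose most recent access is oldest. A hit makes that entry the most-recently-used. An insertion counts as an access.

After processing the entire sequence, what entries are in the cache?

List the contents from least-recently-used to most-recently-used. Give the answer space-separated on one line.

LRU simulation (capacity=2):
  1. access 60: MISS. Cache (LRU->MRU): [60]
  2. access 60: HIT. Cache (LRU->MRU): [60]
  3. access 60: HIT. Cache (LRU->MRU): [60]
  4. access 14: MISS. Cache (LRU->MRU): [60 14]
  5. access 14: HIT. Cache (LRU->MRU): [60 14]
  6. access 91: MISS, evict 60. Cache (LRU->MRU): [14 91]
  7. access 14: HIT. Cache (LRU->MRU): [91 14]
  8. access 27: MISS, evict 91. Cache (LRU->MRU): [14 27]
  9. access 27: HIT. Cache (LRU->MRU): [14 27]
  10. access 27: HIT. Cache (LRU->MRU): [14 27]
  11. access 91: MISS, evict 14. Cache (LRU->MRU): [27 91]
  12. access 27: HIT. Cache (LRU->MRU): [91 27]
  13. access 27: HIT. Cache (LRU->MRU): [91 27]
  14. access 27: HIT. Cache (LRU->MRU): [91 27]
Total: 9 hits, 5 misses, 3 evictions

Answer: 91 27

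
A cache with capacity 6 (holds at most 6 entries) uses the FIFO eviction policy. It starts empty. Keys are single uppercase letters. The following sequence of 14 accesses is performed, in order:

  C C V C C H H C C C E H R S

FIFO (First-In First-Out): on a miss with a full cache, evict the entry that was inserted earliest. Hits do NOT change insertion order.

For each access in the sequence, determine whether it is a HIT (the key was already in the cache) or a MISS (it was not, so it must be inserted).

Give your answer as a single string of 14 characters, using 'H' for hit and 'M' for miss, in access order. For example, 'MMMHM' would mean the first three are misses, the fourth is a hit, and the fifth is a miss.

FIFO simulation (capacity=6):
  1. access C: MISS. Cache (old->new): [C]
  2. access C: HIT. Cache (old->new): [C]
  3. access V: MISS. Cache (old->new): [C V]
  4. access C: HIT. Cache (old->new): [C V]
  5. access C: HIT. Cache (old->new): [C V]
  6. access H: MISS. Cache (old->new): [C V H]
  7. access H: HIT. Cache (old->new): [C V H]
  8. access C: HIT. Cache (old->new): [C V H]
  9. access C: HIT. Cache (old->new): [C V H]
  10. access C: HIT. Cache (old->new): [C V H]
  11. access E: MISS. Cache (old->new): [C V H E]
  12. access H: HIT. Cache (old->new): [C V H E]
  13. access R: MISS. Cache (old->new): [C V H E R]
  14. access S: MISS. Cache (old->new): [C V H E R S]
Total: 8 hits, 6 misses, 0 evictions

Answer: MHMHHMHHHHMHMM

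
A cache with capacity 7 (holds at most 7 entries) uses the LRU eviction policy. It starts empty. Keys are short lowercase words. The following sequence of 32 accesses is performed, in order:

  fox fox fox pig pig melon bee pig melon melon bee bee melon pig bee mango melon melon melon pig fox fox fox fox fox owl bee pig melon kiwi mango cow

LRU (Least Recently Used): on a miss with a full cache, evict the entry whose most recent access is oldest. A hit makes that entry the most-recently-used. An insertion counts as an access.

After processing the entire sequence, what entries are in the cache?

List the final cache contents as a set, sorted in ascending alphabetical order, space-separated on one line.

Answer: bee cow kiwi mango melon owl pig

Derivation:
LRU simulation (capacity=7):
  1. access fox: MISS. Cache (LRU->MRU): [fox]
  2. access fox: HIT. Cache (LRU->MRU): [fox]
  3. access fox: HIT. Cache (LRU->MRU): [fox]
  4. access pig: MISS. Cache (LRU->MRU): [fox pig]
  5. access pig: HIT. Cache (LRU->MRU): [fox pig]
  6. access melon: MISS. Cache (LRU->MRU): [fox pig melon]
  7. access bee: MISS. Cache (LRU->MRU): [fox pig melon bee]
  8. access pig: HIT. Cache (LRU->MRU): [fox melon bee pig]
  9. access melon: HIT. Cache (LRU->MRU): [fox bee pig melon]
  10. access melon: HIT. Cache (LRU->MRU): [fox bee pig melon]
  11. access bee: HIT. Cache (LRU->MRU): [fox pig melon bee]
  12. access bee: HIT. Cache (LRU->MRU): [fox pig melon bee]
  13. access melon: HIT. Cache (LRU->MRU): [fox pig bee melon]
  14. access pig: HIT. Cache (LRU->MRU): [fox bee melon pig]
  15. access bee: HIT. Cache (LRU->MRU): [fox melon pig bee]
  16. access mango: MISS. Cache (LRU->MRU): [fox melon pig bee mango]
  17. access melon: HIT. Cache (LRU->MRU): [fox pig bee mango melon]
  18. access melon: HIT. Cache (LRU->MRU): [fox pig bee mango melon]
  19. access melon: HIT. Cache (LRU->MRU): [fox pig bee mango melon]
  20. access pig: HIT. Cache (LRU->MRU): [fox bee mango melon pig]
  21. access fox: HIT. Cache (LRU->MRU): [bee mango melon pig fox]
  22. access fox: HIT. Cache (LRU->MRU): [bee mango melon pig fox]
  23. access fox: HIT. Cache (LRU->MRU): [bee mango melon pig fox]
  24. access fox: HIT. Cache (LRU->MRU): [bee mango melon pig fox]
  25. access fox: HIT. Cache (LRU->MRU): [bee mango melon pig fox]
  26. access owl: MISS. Cache (LRU->MRU): [bee mango melon pig fox owl]
  27. access bee: HIT. Cache (LRU->MRU): [mango melon pig fox owl bee]
  28. access pig: HIT. Cache (LRU->MRU): [mango melon fox owl bee pig]
  29. access melon: HIT. Cache (LRU->MRU): [mango fox owl bee pig melon]
  30. access kiwi: MISS. Cache (LRU->MRU): [mango fox owl bee pig melon kiwi]
  31. access mango: HIT. Cache (LRU->MRU): [fox owl bee pig melon kiwi mango]
  32. access cow: MISS, evict fox. Cache (LRU->MRU): [owl bee pig melon kiwi mango cow]
Total: 24 hits, 8 misses, 1 evictions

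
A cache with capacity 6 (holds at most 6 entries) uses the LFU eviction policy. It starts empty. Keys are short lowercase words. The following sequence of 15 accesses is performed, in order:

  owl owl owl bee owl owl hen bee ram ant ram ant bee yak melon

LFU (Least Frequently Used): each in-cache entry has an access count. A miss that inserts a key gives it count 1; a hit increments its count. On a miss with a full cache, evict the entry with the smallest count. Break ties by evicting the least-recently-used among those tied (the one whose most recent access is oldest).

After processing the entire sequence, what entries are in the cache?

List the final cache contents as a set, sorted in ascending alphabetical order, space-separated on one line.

Answer: ant bee melon owl ram yak

Derivation:
LFU simulation (capacity=6):
  1. access owl: MISS. Cache: [owl(c=1)]
  2. access owl: HIT, count now 2. Cache: [owl(c=2)]
  3. access owl: HIT, count now 3. Cache: [owl(c=3)]
  4. access bee: MISS. Cache: [bee(c=1) owl(c=3)]
  5. access owl: HIT, count now 4. Cache: [bee(c=1) owl(c=4)]
  6. access owl: HIT, count now 5. Cache: [bee(c=1) owl(c=5)]
  7. access hen: MISS. Cache: [bee(c=1) hen(c=1) owl(c=5)]
  8. access bee: HIT, count now 2. Cache: [hen(c=1) bee(c=2) owl(c=5)]
  9. access ram: MISS. Cache: [hen(c=1) ram(c=1) bee(c=2) owl(c=5)]
  10. access ant: MISS. Cache: [hen(c=1) ram(c=1) ant(c=1) bee(c=2) owl(c=5)]
  11. access ram: HIT, count now 2. Cache: [hen(c=1) ant(c=1) bee(c=2) ram(c=2) owl(c=5)]
  12. access ant: HIT, count now 2. Cache: [hen(c=1) bee(c=2) ram(c=2) ant(c=2) owl(c=5)]
  13. access bee: HIT, count now 3. Cache: [hen(c=1) ram(c=2) ant(c=2) bee(c=3) owl(c=5)]
  14. access yak: MISS. Cache: [hen(c=1) yak(c=1) ram(c=2) ant(c=2) bee(c=3) owl(c=5)]
  15. access melon: MISS, evict hen(c=1). Cache: [yak(c=1) melon(c=1) ram(c=2) ant(c=2) bee(c=3) owl(c=5)]
Total: 8 hits, 7 misses, 1 evictions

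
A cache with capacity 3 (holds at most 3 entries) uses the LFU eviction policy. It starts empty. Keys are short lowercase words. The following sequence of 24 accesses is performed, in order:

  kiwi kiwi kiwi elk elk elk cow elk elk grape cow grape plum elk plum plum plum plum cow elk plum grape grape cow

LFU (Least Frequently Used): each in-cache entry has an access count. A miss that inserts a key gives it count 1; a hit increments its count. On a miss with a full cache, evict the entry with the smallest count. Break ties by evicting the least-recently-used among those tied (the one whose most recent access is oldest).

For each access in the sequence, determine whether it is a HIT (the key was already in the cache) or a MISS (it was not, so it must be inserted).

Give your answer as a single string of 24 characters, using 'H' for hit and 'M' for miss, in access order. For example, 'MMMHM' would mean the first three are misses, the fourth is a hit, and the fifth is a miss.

Answer: MHHMHHMHHMMMMHHHHHMHHMHM

Derivation:
LFU simulation (capacity=3):
  1. access kiwi: MISS. Cache: [kiwi(c=1)]
  2. access kiwi: HIT, count now 2. Cache: [kiwi(c=2)]
  3. access kiwi: HIT, count now 3. Cache: [kiwi(c=3)]
  4. access elk: MISS. Cache: [elk(c=1) kiwi(c=3)]
  5. access elk: HIT, count now 2. Cache: [elk(c=2) kiwi(c=3)]
  6. access elk: HIT, count now 3. Cache: [kiwi(c=3) elk(c=3)]
  7. access cow: MISS. Cache: [cow(c=1) kiwi(c=3) elk(c=3)]
  8. access elk: HIT, count now 4. Cache: [cow(c=1) kiwi(c=3) elk(c=4)]
  9. access elk: HIT, count now 5. Cache: [cow(c=1) kiwi(c=3) elk(c=5)]
  10. access grape: MISS, evict cow(c=1). Cache: [grape(c=1) kiwi(c=3) elk(c=5)]
  11. access cow: MISS, evict grape(c=1). Cache: [cow(c=1) kiwi(c=3) elk(c=5)]
  12. access grape: MISS, evict cow(c=1). Cache: [grape(c=1) kiwi(c=3) elk(c=5)]
  13. access plum: MISS, evict grape(c=1). Cache: [plum(c=1) kiwi(c=3) elk(c=5)]
  14. access elk: HIT, count now 6. Cache: [plum(c=1) kiwi(c=3) elk(c=6)]
  15. access plum: HIT, count now 2. Cache: [plum(c=2) kiwi(c=3) elk(c=6)]
  16. access plum: HIT, count now 3. Cache: [kiwi(c=3) plum(c=3) elk(c=6)]
  17. access plum: HIT, count now 4. Cache: [kiwi(c=3) plum(c=4) elk(c=6)]
  18. access plum: HIT, count now 5. Cache: [kiwi(c=3) plum(c=5) elk(c=6)]
  19. access cow: MISS, evict kiwi(c=3). Cache: [cow(c=1) plum(c=5) elk(c=6)]
  20. access elk: HIT, count now 7. Cache: [cow(c=1) plum(c=5) elk(c=7)]
  21. access plum: HIT, count now 6. Cache: [cow(c=1) plum(c=6) elk(c=7)]
  22. access grape: MISS, evict cow(c=1). Cache: [grape(c=1) plum(c=6) elk(c=7)]
  23. access grape: HIT, count now 2. Cache: [grape(c=2) plum(c=6) elk(c=7)]
  24. access cow: MISS, evict grape(c=2). Cache: [cow(c=1) plum(c=6) elk(c=7)]
Total: 14 hits, 10 misses, 7 evictions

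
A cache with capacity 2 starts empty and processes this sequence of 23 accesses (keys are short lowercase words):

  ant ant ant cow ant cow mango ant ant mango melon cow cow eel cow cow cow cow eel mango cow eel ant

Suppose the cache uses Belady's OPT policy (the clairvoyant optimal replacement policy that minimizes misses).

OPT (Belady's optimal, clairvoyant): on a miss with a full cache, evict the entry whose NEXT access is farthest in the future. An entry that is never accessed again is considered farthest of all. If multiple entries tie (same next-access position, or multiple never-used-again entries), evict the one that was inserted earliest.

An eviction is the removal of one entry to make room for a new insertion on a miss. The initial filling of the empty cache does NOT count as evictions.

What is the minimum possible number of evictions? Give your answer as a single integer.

Answer: 7

Derivation:
OPT (Belady) simulation (capacity=2):
  1. access ant: MISS. Cache: [ant]
  2. access ant: HIT. Next use of ant: step 3. Cache: [ant]
  3. access ant: HIT. Next use of ant: step 5. Cache: [ant]
  4. access cow: MISS. Cache: [ant cow]
  5. access ant: HIT. Next use of ant: step 8. Cache: [ant cow]
  6. access cow: HIT. Next use of cow: step 12. Cache: [ant cow]
  7. access mango: MISS, evict cow (next use: step 12). Cache: [ant mango]
  8. access ant: HIT. Next use of ant: step 9. Cache: [ant mango]
  9. access ant: HIT. Next use of ant: step 23. Cache: [ant mango]
  10. access mango: HIT. Next use of mango: step 20. Cache: [ant mango]
  11. access melon: MISS, evict ant (next use: step 23). Cache: [mango melon]
  12. access cow: MISS, evict melon (next use: never). Cache: [mango cow]
  13. access cow: HIT. Next use of cow: step 15. Cache: [mango cow]
  14. access eel: MISS, evict mango (next use: step 20). Cache: [cow eel]
  15. access cow: HIT. Next use of cow: step 16. Cache: [cow eel]
  16. access cow: HIT. Next use of cow: step 17. Cache: [cow eel]
  17. access cow: HIT. Next use of cow: step 18. Cache: [cow eel]
  18. access cow: HIT. Next use of cow: step 21. Cache: [cow eel]
  19. access eel: HIT. Next use of eel: step 22. Cache: [cow eel]
  20. access mango: MISS, evict eel (next use: step 22). Cache: [cow mango]
  21. access cow: HIT. Next use of cow: never. Cache: [cow mango]
  22. access eel: MISS, evict cow (next use: never). Cache: [mango eel]
  23. access ant: MISS, evict mango (next use: never). Cache: [eel ant]
Total: 14 hits, 9 misses, 7 evictions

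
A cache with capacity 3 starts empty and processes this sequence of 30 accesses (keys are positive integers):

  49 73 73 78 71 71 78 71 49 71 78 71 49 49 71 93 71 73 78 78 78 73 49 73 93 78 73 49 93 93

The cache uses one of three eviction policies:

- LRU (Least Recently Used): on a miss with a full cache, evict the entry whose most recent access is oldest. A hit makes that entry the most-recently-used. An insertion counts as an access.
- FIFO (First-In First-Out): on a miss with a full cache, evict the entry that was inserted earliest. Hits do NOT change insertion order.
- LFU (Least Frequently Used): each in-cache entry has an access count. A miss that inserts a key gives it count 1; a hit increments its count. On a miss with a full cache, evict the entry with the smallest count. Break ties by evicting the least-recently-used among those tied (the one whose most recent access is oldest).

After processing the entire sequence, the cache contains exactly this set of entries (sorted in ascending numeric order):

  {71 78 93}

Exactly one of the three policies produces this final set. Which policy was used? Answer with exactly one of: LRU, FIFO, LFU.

Simulating under each policy and comparing final sets:
  LRU: final set = {49 73 93} -> differs
  FIFO: final set = {49 73 93} -> differs
  LFU: final set = {71 78 93} -> MATCHES target
Only LFU produces the target set.

Answer: LFU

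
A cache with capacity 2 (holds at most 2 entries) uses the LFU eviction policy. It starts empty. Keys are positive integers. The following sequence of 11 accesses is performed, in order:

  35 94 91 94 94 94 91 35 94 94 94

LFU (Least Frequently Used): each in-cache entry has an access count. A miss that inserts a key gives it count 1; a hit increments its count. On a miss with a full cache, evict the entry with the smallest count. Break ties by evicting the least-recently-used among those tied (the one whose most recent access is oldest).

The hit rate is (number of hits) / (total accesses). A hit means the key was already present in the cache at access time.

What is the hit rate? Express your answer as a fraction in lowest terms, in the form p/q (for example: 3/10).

Answer: 7/11

Derivation:
LFU simulation (capacity=2):
  1. access 35: MISS. Cache: [35(c=1)]
  2. access 94: MISS. Cache: [35(c=1) 94(c=1)]
  3. access 91: MISS, evict 35(c=1). Cache: [94(c=1) 91(c=1)]
  4. access 94: HIT, count now 2. Cache: [91(c=1) 94(c=2)]
  5. access 94: HIT, count now 3. Cache: [91(c=1) 94(c=3)]
  6. access 94: HIT, count now 4. Cache: [91(c=1) 94(c=4)]
  7. access 91: HIT, count now 2. Cache: [91(c=2) 94(c=4)]
  8. access 35: MISS, evict 91(c=2). Cache: [35(c=1) 94(c=4)]
  9. access 94: HIT, count now 5. Cache: [35(c=1) 94(c=5)]
  10. access 94: HIT, count now 6. Cache: [35(c=1) 94(c=6)]
  11. access 94: HIT, count now 7. Cache: [35(c=1) 94(c=7)]
Total: 7 hits, 4 misses, 2 evictions

Hit rate = 7/11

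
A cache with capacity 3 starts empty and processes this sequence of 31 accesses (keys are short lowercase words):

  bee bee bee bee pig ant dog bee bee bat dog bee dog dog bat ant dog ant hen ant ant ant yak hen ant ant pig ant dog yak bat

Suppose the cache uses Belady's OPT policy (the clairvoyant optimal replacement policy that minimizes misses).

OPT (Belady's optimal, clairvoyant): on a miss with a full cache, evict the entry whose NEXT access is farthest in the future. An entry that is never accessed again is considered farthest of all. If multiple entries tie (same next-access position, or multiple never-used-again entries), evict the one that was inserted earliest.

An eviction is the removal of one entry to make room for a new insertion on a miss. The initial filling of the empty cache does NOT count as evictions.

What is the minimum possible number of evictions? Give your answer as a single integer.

OPT (Belady) simulation (capacity=3):
  1. access bee: MISS. Cache: [bee]
  2. access bee: HIT. Next use of bee: step 3. Cache: [bee]
  3. access bee: HIT. Next use of bee: step 4. Cache: [bee]
  4. access bee: HIT. Next use of bee: step 8. Cache: [bee]
  5. access pig: MISS. Cache: [bee pig]
  6. access ant: MISS. Cache: [bee pig ant]
  7. access dog: MISS, evict pig (next use: step 27). Cache: [bee ant dog]
  8. access bee: HIT. Next use of bee: step 9. Cache: [bee ant dog]
  9. access bee: HIT. Next use of bee: step 12. Cache: [bee ant dog]
  10. access bat: MISS, evict ant (next use: step 16). Cache: [bee dog bat]
  11. access dog: HIT. Next use of dog: step 13. Cache: [bee dog bat]
  12. access bee: HIT. Next use of bee: never. Cache: [bee dog bat]
  13. access dog: HIT. Next use of dog: step 14. Cache: [bee dog bat]
  14. access dog: HIT. Next use of dog: step 17. Cache: [bee dog bat]
  15. access bat: HIT. Next use of bat: step 31. Cache: [bee dog bat]
  16. access ant: MISS, evict bee (next use: never). Cache: [dog bat ant]
  17. access dog: HIT. Next use of dog: step 29. Cache: [dog bat ant]
  18. access ant: HIT. Next use of ant: step 20. Cache: [dog bat ant]
  19. access hen: MISS, evict bat (next use: step 31). Cache: [dog ant hen]
  20. access ant: HIT. Next use of ant: step 21. Cache: [dog ant hen]
  21. access ant: HIT. Next use of ant: step 22. Cache: [dog ant hen]
  22. access ant: HIT. Next use of ant: step 25. Cache: [dog ant hen]
  23. access yak: MISS, evict dog (next use: step 29). Cache: [ant hen yak]
  24. access hen: HIT. Next use of hen: never. Cache: [ant hen yak]
  25. access ant: HIT. Next use of ant: step 26. Cache: [ant hen yak]
  26. access ant: HIT. Next use of ant: step 28. Cache: [ant hen yak]
  27. access pig: MISS, evict hen (next use: never). Cache: [ant yak pig]
  28. access ant: HIT. Next use of ant: never. Cache: [ant yak pig]
  29. access dog: MISS, evict ant (next use: never). Cache: [yak pig dog]
  30. access yak: HIT. Next use of yak: never. Cache: [yak pig dog]
  31. access bat: MISS, evict yak (next use: never). Cache: [pig dog bat]
Total: 20 hits, 11 misses, 8 evictions

Answer: 8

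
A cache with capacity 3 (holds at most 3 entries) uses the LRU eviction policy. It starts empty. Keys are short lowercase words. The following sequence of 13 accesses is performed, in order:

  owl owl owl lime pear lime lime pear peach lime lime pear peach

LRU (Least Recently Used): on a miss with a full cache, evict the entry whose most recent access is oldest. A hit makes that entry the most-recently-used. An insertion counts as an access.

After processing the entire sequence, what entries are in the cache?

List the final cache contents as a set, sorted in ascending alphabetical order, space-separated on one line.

LRU simulation (capacity=3):
  1. access owl: MISS. Cache (LRU->MRU): [owl]
  2. access owl: HIT. Cache (LRU->MRU): [owl]
  3. access owl: HIT. Cache (LRU->MRU): [owl]
  4. access lime: MISS. Cache (LRU->MRU): [owl lime]
  5. access pear: MISS. Cache (LRU->MRU): [owl lime pear]
  6. access lime: HIT. Cache (LRU->MRU): [owl pear lime]
  7. access lime: HIT. Cache (LRU->MRU): [owl pear lime]
  8. access pear: HIT. Cache (LRU->MRU): [owl lime pear]
  9. access peach: MISS, evict owl. Cache (LRU->MRU): [lime pear peach]
  10. access lime: HIT. Cache (LRU->MRU): [pear peach lime]
  11. access lime: HIT. Cache (LRU->MRU): [pear peach lime]
  12. access pear: HIT. Cache (LRU->MRU): [peach lime pear]
  13. access peach: HIT. Cache (LRU->MRU): [lime pear peach]
Total: 9 hits, 4 misses, 1 evictions

Answer: lime peach pear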